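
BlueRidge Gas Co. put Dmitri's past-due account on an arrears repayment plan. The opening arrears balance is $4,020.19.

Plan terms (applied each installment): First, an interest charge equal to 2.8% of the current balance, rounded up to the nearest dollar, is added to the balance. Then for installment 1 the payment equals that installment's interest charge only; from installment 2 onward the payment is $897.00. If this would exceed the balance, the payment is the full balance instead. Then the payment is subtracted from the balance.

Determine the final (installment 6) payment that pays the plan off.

$772.19

# | Opening | Interest | Payment | End bal
1 | $4,020.19 | $113.00 | $113.00 | $4,020.19
2 | $4,020.19 | $113.00 | $897.00 | $3,236.19
3 | $3,236.19 | $91.00 | $897.00 | $2,430.19
4 | $2,430.19 | $69.00 | $897.00 | $1,602.19
5 | $1,602.19 | $45.00 | $897.00 | $750.19
6 | $750.19 | $22.00 | $772.19 | $0.00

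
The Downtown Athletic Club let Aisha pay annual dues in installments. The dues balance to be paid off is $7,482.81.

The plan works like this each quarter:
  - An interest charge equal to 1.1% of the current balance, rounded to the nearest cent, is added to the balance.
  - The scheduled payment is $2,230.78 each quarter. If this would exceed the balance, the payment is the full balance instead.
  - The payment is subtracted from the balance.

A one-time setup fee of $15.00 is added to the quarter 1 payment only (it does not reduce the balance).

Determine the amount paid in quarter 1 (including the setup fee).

Quarter 1: opening $7,482.81; interest $82.31 → $7,565.12; payment $2,230.78 (+ $15.00 fee); balance $5,334.34

$2,245.78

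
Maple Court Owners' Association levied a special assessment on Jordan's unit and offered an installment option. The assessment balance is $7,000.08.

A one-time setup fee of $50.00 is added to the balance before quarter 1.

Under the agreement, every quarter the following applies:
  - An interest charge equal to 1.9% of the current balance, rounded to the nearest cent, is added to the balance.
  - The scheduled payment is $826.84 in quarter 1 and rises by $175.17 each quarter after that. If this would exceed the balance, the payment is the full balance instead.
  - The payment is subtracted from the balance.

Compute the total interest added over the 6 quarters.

$533.64

Quarter 1: opening $7,050.08; interest $133.95 → $7,184.03; payment $826.84; balance $6,357.19
Quarter 2: opening $6,357.19; interest $120.79 → $6,477.98; payment $1,002.01; balance $5,475.97
Quarter 3: opening $5,475.97; interest $104.04 → $5,580.01; payment $1,177.18; balance $4,402.83
Quarter 4: opening $4,402.83; interest $83.65 → $4,486.48; payment $1,352.35; balance $3,134.13
Quarter 5: opening $3,134.13; interest $59.55 → $3,193.68; payment $1,527.52; balance $1,666.16
Quarter 6: opening $1,666.16; interest $31.66 → $1,697.82; payment $1,697.82; balance $0.00
Total interest: $133.95 + $120.79 + $104.04 + $83.65 + $59.55 + $31.66 = $533.64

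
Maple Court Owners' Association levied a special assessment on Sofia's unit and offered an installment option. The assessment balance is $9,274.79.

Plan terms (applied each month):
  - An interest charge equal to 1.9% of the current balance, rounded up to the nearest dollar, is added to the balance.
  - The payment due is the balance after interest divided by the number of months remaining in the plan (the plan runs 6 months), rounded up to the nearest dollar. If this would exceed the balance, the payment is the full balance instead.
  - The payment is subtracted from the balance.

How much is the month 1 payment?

$1,576.00

# | Opening | Interest | Payment | End bal
1 | $9,274.79 | $177.00 | $1,576.00 | $7,875.79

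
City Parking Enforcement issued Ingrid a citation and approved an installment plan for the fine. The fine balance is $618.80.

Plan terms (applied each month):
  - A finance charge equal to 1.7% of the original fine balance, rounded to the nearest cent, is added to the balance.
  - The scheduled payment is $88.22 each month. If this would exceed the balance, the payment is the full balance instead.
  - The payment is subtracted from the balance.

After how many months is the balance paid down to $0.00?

Month 1: $618.80 +$10.52 interest = $629.32; pay $88.22 → $541.10
Month 2: $541.10 +$10.52 interest = $551.62; pay $88.22 → $463.40
Month 3: $463.40 +$10.52 interest = $473.92; pay $88.22 → $385.70
Month 4: $385.70 +$10.52 interest = $396.22; pay $88.22 → $308.00
Month 5: $308.00 +$10.52 interest = $318.52; pay $88.22 → $230.30
Month 6: $230.30 +$10.52 interest = $240.82; pay $88.22 → $152.60
Month 7: $152.60 +$10.52 interest = $163.12; pay $88.22 → $74.90
Month 8: $74.90 +$10.52 interest = $85.42; pay $85.42 → $0.00
Balance reaches $0.00 in month 8.

8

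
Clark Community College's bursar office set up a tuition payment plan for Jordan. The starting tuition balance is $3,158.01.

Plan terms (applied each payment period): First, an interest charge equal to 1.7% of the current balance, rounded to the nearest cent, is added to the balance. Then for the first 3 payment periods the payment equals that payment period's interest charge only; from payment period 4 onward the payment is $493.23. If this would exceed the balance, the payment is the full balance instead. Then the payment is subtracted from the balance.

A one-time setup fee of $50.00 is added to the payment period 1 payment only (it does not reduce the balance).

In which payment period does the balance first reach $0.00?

10

# | Opening | Interest | Payment | Fee | End bal
1 | $3,158.01 | $53.69 | $53.69 | $50.00 | $3,158.01
2 | $3,158.01 | $53.69 | $53.69 | — | $3,158.01
3 | $3,158.01 | $53.69 | $53.69 | — | $3,158.01
4 | $3,158.01 | $53.69 | $493.23 | — | $2,718.47
5 | $2,718.47 | $46.21 | $493.23 | — | $2,271.45
6 | $2,271.45 | $38.61 | $493.23 | — | $1,816.83
7 | $1,816.83 | $30.89 | $493.23 | — | $1,354.49
8 | $1,354.49 | $23.03 | $493.23 | — | $884.29
9 | $884.29 | $15.03 | $493.23 | — | $406.09
10 | $406.09 | $6.90 | $412.99 | — | $0.00
Balance reaches $0.00 in payment period 10.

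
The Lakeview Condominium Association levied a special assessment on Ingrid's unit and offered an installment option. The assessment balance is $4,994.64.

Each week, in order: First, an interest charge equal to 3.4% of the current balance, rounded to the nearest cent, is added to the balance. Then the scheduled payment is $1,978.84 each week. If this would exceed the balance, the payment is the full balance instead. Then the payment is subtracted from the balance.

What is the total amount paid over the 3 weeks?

$5,317.48

Week 1: $4,994.64 +$169.82 interest = $5,164.46; pay $1,978.84 → $3,185.62
Week 2: $3,185.62 +$108.31 interest = $3,293.93; pay $1,978.84 → $1,315.09
Week 3: $1,315.09 +$44.71 interest = $1,359.80; pay $1,359.80 → $0.00
Total paid: $5,317.48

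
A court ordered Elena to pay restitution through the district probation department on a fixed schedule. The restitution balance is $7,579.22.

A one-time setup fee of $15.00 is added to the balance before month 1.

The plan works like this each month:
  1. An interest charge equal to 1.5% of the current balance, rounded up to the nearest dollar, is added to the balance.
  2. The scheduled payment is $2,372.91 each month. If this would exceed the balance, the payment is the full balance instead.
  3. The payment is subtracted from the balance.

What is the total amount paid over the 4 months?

# | Opening | Interest | Payment | End bal
1 | $7,594.22 | $114.00 | $2,372.91 | $5,335.31
2 | $5,335.31 | $81.00 | $2,372.91 | $3,043.40
3 | $3,043.40 | $46.00 | $2,372.91 | $716.49
4 | $716.49 | $11.00 | $727.49 | $0.00
Total paid: $7,846.22

$7,846.22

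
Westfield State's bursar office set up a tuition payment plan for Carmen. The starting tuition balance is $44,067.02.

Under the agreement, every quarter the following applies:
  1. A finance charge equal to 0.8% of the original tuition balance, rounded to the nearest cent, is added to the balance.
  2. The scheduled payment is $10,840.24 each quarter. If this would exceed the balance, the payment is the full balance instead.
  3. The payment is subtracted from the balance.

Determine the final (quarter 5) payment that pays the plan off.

$2,468.76

# | Opening | Interest | Payment | End bal
1 | $44,067.02 | $352.54 | $10,840.24 | $33,579.32
2 | $33,579.32 | $352.54 | $10,840.24 | $23,091.62
3 | $23,091.62 | $352.54 | $10,840.24 | $12,603.92
4 | $12,603.92 | $352.54 | $10,840.24 | $2,116.22
5 | $2,116.22 | $352.54 | $2,468.76 | $0.00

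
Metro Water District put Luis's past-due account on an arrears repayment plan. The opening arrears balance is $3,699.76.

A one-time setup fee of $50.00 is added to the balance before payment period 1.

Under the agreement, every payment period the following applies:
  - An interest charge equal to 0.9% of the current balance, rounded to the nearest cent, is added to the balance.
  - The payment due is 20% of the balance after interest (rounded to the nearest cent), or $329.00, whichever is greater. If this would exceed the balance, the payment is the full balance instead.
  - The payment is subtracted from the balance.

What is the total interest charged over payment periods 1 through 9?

$143.80

# | Opening | Interest | Payment | End bal
1 | $3,749.76 | $33.75 | $756.70 | $3,026.81
2 | $3,026.81 | $27.24 | $610.81 | $2,443.24
3 | $2,443.24 | $21.99 | $493.05 | $1,972.18
4 | $1,972.18 | $17.75 | $397.99 | $1,591.94
5 | $1,591.94 | $14.33 | $329.00 | $1,277.27
6 | $1,277.27 | $11.50 | $329.00 | $959.77
7 | $959.77 | $8.64 | $329.00 | $639.41
8 | $639.41 | $5.75 | $329.00 | $316.16
9 | $316.16 | $2.85 | $319.01 | $0.00
Total interest: $33.75 + $27.24 + $21.99 + $17.75 + $14.33 + $11.50 + $8.64 + $5.75 + $2.85 = $143.80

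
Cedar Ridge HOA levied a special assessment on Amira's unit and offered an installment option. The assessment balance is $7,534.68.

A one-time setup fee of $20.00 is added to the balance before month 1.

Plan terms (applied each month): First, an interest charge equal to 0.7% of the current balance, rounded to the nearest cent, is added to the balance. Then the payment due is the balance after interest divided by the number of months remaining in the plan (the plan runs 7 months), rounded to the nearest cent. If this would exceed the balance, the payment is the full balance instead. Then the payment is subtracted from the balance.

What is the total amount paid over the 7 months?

Month 1: $7,554.68 +$52.88 interest = $7,607.56; pay $1,086.79 → $6,520.77
Month 2: $6,520.77 +$45.65 interest = $6,566.42; pay $1,094.40 → $5,472.02
Month 3: $5,472.02 +$38.30 interest = $5,510.32; pay $1,102.06 → $4,408.26
Month 4: $4,408.26 +$30.86 interest = $4,439.12; pay $1,109.78 → $3,329.34
Month 5: $3,329.34 +$23.31 interest = $3,352.65; pay $1,117.55 → $2,235.10
Month 6: $2,235.10 +$15.65 interest = $2,250.75; pay $1,125.38 → $1,125.37
Month 7: $1,125.37 +$7.88 interest = $1,133.25; pay $1,133.25 → $0.00
Total paid: $7,769.21

$7,769.21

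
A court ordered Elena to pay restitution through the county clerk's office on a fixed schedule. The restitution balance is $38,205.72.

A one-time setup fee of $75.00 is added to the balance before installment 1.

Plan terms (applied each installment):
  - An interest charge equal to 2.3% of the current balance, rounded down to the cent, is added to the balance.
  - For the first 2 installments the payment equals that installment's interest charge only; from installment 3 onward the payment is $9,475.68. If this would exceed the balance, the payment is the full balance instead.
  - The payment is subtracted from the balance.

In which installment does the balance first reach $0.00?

# | Opening | Interest | Payment | End bal
1 | $38,280.72 | $880.45 | $880.45 | $38,280.72
2 | $38,280.72 | $880.45 | $880.45 | $38,280.72
3 | $38,280.72 | $880.45 | $9,475.68 | $29,685.49
4 | $29,685.49 | $682.76 | $9,475.68 | $20,892.57
5 | $20,892.57 | $480.52 | $9,475.68 | $11,897.41
6 | $11,897.41 | $273.64 | $9,475.68 | $2,695.37
7 | $2,695.37 | $61.99 | $2,757.36 | $0.00
Balance reaches $0.00 in installment 7.

7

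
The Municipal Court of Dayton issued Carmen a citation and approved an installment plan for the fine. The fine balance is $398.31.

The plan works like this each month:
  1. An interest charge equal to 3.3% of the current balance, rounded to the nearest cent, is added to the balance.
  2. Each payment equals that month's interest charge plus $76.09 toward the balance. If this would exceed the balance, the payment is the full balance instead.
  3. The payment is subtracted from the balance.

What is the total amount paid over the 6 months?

Month 1: $398.31 +$13.14 interest = $411.45; pay $89.23 → $322.22
Month 2: $322.22 +$10.63 interest = $332.85; pay $86.72 → $246.13
Month 3: $246.13 +$8.12 interest = $254.25; pay $84.21 → $170.04
Month 4: $170.04 +$5.61 interest = $175.65; pay $81.70 → $93.95
Month 5: $93.95 +$3.10 interest = $97.05; pay $79.19 → $17.86
Month 6: $17.86 +$0.59 interest = $18.45; pay $18.45 → $0.00
Total paid: $439.50

$439.50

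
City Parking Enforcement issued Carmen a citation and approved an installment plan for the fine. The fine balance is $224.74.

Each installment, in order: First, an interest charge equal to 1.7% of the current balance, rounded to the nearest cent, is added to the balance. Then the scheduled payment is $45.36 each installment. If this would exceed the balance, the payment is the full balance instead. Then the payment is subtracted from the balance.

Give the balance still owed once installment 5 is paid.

Installment 1: opening $224.74; interest $3.82 → $228.56; payment $45.36; balance $183.20
Installment 2: opening $183.20; interest $3.11 → $186.31; payment $45.36; balance $140.95
Installment 3: opening $140.95; interest $2.40 → $143.35; payment $45.36; balance $97.99
Installment 4: opening $97.99; interest $1.67 → $99.66; payment $45.36; balance $54.30
Installment 5: opening $54.30; interest $0.92 → $55.22; payment $45.36; balance $9.86

$9.86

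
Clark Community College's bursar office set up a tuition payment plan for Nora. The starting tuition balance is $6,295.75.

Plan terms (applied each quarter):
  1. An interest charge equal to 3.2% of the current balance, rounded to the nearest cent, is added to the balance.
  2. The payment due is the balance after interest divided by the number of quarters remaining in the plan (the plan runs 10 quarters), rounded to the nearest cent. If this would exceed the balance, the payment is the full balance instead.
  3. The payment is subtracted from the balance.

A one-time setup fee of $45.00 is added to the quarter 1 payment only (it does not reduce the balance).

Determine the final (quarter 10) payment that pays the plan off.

Quarter 1: $6,295.75 +$201.46 interest = $6,497.21; pay $649.72 (+ $45.00 fee) → $5,847.49
Quarter 2: $5,847.49 +$187.12 interest = $6,034.61; pay $670.51 → $5,364.10
Quarter 3: $5,364.10 +$171.65 interest = $5,535.75; pay $691.97 → $4,843.78
Quarter 4: $4,843.78 +$155.00 interest = $4,998.78; pay $714.11 → $4,284.67
Quarter 5: $4,284.67 +$137.11 interest = $4,421.78; pay $736.96 → $3,684.82
Quarter 6: $3,684.82 +$117.91 interest = $3,802.73; pay $760.55 → $3,042.18
Quarter 7: $3,042.18 +$97.35 interest = $3,139.53; pay $784.88 → $2,354.65
Quarter 8: $2,354.65 +$75.35 interest = $2,430.00; pay $810.00 → $1,620.00
Quarter 9: $1,620.00 +$51.84 interest = $1,671.84; pay $835.92 → $835.92
Quarter 10: $835.92 +$26.75 interest = $862.67; pay $862.67 → $0.00

$862.67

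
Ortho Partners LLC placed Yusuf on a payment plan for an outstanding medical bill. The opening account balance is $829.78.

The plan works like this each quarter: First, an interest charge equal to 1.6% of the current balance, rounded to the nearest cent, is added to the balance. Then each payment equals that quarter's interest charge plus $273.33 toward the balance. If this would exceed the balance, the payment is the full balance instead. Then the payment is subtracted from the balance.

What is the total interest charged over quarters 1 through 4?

$26.87

Quarter 1: $829.78 +$13.28 interest = $843.06; pay $286.61 → $556.45
Quarter 2: $556.45 +$8.90 interest = $565.35; pay $282.23 → $283.12
Quarter 3: $283.12 +$4.53 interest = $287.65; pay $277.86 → $9.79
Quarter 4: $9.79 +$0.16 interest = $9.95; pay $9.95 → $0.00
Total interest: $13.28 + $8.90 + $4.53 + $0.16 = $26.87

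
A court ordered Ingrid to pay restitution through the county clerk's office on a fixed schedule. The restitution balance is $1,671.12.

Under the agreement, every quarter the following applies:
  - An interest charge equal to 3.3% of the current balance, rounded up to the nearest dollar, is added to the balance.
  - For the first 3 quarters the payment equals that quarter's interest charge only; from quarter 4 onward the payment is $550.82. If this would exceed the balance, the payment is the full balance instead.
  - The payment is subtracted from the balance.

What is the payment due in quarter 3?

$56.00

Quarter 1: opening $1,671.12; interest $56.00 → $1,727.12; payment $56.00; balance $1,671.12
Quarter 2: opening $1,671.12; interest $56.00 → $1,727.12; payment $56.00; balance $1,671.12
Quarter 3: opening $1,671.12; interest $56.00 → $1,727.12; payment $56.00; balance $1,671.12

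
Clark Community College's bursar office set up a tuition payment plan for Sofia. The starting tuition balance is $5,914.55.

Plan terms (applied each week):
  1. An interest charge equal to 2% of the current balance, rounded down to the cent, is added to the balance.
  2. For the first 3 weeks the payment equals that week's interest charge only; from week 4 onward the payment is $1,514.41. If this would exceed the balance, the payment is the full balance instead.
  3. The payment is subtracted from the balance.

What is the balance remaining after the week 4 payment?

Week 1: $5,914.55 +$118.29 interest = $6,032.84; pay $118.29 → $5,914.55
Week 2: $5,914.55 +$118.29 interest = $6,032.84; pay $118.29 → $5,914.55
Week 3: $5,914.55 +$118.29 interest = $6,032.84; pay $118.29 → $5,914.55
Week 4: $5,914.55 +$118.29 interest = $6,032.84; pay $1,514.41 → $4,518.43

$4,518.43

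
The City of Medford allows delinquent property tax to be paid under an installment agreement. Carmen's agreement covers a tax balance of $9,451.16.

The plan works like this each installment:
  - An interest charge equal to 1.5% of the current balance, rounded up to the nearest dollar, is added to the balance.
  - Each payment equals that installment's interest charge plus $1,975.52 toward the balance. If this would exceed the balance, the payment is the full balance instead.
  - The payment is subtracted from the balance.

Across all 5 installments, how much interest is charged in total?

$415.00

Installment 1: opening $9,451.16; interest $142.00 → $9,593.16; payment $2,117.52; balance $7,475.64
Installment 2: opening $7,475.64; interest $113.00 → $7,588.64; payment $2,088.52; balance $5,500.12
Installment 3: opening $5,500.12; interest $83.00 → $5,583.12; payment $2,058.52; balance $3,524.60
Installment 4: opening $3,524.60; interest $53.00 → $3,577.60; payment $2,028.52; balance $1,549.08
Installment 5: opening $1,549.08; interest $24.00 → $1,573.08; payment $1,573.08; balance $0.00
Total interest: $142.00 + $113.00 + $83.00 + $53.00 + $24.00 = $415.00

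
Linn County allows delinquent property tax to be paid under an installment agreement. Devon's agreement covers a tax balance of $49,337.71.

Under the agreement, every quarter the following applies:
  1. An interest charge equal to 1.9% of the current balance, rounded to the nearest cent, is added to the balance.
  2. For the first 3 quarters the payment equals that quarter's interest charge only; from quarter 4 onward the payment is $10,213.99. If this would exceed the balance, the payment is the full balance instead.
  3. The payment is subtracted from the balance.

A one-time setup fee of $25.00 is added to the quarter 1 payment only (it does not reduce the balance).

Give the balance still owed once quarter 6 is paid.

Quarter 1: opening $49,337.71; interest $937.42 → $50,275.13; payment $937.42 (+ $25.00 fee); balance $49,337.71
Quarter 2: opening $49,337.71; interest $937.42 → $50,275.13; payment $937.42; balance $49,337.71
Quarter 3: opening $49,337.71; interest $937.42 → $50,275.13; payment $937.42; balance $49,337.71
Quarter 4: opening $49,337.71; interest $937.42 → $50,275.13; payment $10,213.99; balance $40,061.14
Quarter 5: opening $40,061.14; interest $761.16 → $40,822.30; payment $10,213.99; balance $30,608.31
Quarter 6: opening $30,608.31; interest $581.56 → $31,189.87; payment $10,213.99; balance $20,975.88

$20,975.88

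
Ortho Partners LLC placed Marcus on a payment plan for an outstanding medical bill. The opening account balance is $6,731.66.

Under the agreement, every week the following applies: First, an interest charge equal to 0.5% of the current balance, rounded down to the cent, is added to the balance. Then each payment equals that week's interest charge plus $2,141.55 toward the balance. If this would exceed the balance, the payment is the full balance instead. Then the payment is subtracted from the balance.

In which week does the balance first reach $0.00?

Week 1: opening $6,731.66; interest $33.65 → $6,765.31; payment $2,175.20; balance $4,590.11
Week 2: opening $4,590.11; interest $22.95 → $4,613.06; payment $2,164.50; balance $2,448.56
Week 3: opening $2,448.56; interest $12.24 → $2,460.80; payment $2,153.79; balance $307.01
Week 4: opening $307.01; interest $1.53 → $308.54; payment $308.54; balance $0.00
Balance reaches $0.00 in week 4.

4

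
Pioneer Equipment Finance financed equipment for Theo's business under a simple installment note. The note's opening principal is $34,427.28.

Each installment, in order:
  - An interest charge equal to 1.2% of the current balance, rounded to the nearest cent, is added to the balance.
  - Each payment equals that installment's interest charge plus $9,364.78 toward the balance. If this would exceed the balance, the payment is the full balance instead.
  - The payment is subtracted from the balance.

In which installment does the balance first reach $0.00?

4

Installment 1: $34,427.28 +$413.13 interest = $34,840.41; pay $9,777.91 → $25,062.50
Installment 2: $25,062.50 +$300.75 interest = $25,363.25; pay $9,665.53 → $15,697.72
Installment 3: $15,697.72 +$188.37 interest = $15,886.09; pay $9,553.15 → $6,332.94
Installment 4: $6,332.94 +$76.00 interest = $6,408.94; pay $6,408.94 → $0.00
Balance reaches $0.00 in installment 4.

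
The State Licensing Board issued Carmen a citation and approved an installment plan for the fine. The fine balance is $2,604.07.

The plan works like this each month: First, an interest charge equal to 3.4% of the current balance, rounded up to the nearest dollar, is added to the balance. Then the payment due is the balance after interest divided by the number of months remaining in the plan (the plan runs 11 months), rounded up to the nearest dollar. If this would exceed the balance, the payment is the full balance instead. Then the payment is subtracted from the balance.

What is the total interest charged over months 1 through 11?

Month 1: $2,604.07 +$89.00 interest = $2,693.07; pay $245.00 → $2,448.07
Month 2: $2,448.07 +$84.00 interest = $2,532.07; pay $254.00 → $2,278.07
Month 3: $2,278.07 +$78.00 interest = $2,356.07; pay $262.00 → $2,094.07
Month 4: $2,094.07 +$72.00 interest = $2,166.07; pay $271.00 → $1,895.07
Month 5: $1,895.07 +$65.00 interest = $1,960.07; pay $281.00 → $1,679.07
Month 6: $1,679.07 +$58.00 interest = $1,737.07; pay $290.00 → $1,447.07
Month 7: $1,447.07 +$50.00 interest = $1,497.07; pay $300.00 → $1,197.07
Month 8: $1,197.07 +$41.00 interest = $1,238.07; pay $310.00 → $928.07
Month 9: $928.07 +$32.00 interest = $960.07; pay $321.00 → $639.07
Month 10: $639.07 +$22.00 interest = $661.07; pay $331.00 → $330.07
Month 11: $330.07 +$12.00 interest = $342.07; pay $342.07 → $0.00
Total interest: $89.00 + $84.00 + $78.00 + $72.00 + $65.00 + $58.00 + $50.00 + $41.00 + $32.00 + $22.00 + $12.00 = $603.00

$603.00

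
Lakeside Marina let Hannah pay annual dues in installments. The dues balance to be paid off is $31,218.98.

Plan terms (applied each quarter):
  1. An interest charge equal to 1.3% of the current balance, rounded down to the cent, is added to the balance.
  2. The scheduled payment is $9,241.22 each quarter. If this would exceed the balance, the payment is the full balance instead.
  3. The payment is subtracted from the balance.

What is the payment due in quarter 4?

Quarter 1: opening $31,218.98; interest $405.84 → $31,624.82; payment $9,241.22; balance $22,383.60
Quarter 2: opening $22,383.60; interest $290.98 → $22,674.58; payment $9,241.22; balance $13,433.36
Quarter 3: opening $13,433.36; interest $174.63 → $13,607.99; payment $9,241.22; balance $4,366.77
Quarter 4: opening $4,366.77; interest $56.76 → $4,423.53; payment $4,423.53; balance $0.00

$4,423.53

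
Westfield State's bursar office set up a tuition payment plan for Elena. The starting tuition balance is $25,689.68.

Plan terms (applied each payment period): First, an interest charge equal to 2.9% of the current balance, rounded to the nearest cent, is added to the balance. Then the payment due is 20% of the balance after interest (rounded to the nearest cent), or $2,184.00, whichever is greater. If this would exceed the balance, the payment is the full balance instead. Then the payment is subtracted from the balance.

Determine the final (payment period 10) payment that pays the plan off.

Payment period 1: opening $25,689.68; interest $745.00 → $26,434.68; payment $5,286.94; balance $21,147.74
Payment period 2: opening $21,147.74; interest $613.28 → $21,761.02; payment $4,352.20; balance $17,408.82
Payment period 3: opening $17,408.82; interest $504.86 → $17,913.68; payment $3,582.74; balance $14,330.94
Payment period 4: opening $14,330.94; interest $415.60 → $14,746.54; payment $2,949.31; balance $11,797.23
Payment period 5: opening $11,797.23; interest $342.12 → $12,139.35; payment $2,427.87; balance $9,711.48
Payment period 6: opening $9,711.48; interest $281.63 → $9,993.11; payment $2,184.00; balance $7,809.11
Payment period 7: opening $7,809.11; interest $226.46 → $8,035.57; payment $2,184.00; balance $5,851.57
Payment period 8: opening $5,851.57; interest $169.70 → $6,021.27; payment $2,184.00; balance $3,837.27
Payment period 9: opening $3,837.27; interest $111.28 → $3,948.55; payment $2,184.00; balance $1,764.55
Payment period 10: opening $1,764.55; interest $51.17 → $1,815.72; payment $1,815.72; balance $0.00

$1,815.72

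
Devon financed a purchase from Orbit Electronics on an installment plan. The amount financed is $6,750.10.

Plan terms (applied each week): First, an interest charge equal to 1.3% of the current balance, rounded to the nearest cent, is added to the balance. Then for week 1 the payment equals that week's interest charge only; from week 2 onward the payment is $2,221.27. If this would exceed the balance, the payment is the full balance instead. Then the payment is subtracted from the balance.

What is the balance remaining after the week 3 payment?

$2,455.33

# | Opening | Interest | Payment | End bal
1 | $6,750.10 | $87.75 | $87.75 | $6,750.10
2 | $6,750.10 | $87.75 | $2,221.27 | $4,616.58
3 | $4,616.58 | $60.02 | $2,221.27 | $2,455.33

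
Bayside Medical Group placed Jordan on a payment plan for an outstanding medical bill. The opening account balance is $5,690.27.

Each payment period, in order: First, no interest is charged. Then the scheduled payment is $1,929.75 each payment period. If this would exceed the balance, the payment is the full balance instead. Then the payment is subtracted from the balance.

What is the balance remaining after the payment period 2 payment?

$1,830.77

# | Opening | Payment | End bal
1 | $5,690.27 | $1,929.75 | $3,760.52
2 | $3,760.52 | $1,929.75 | $1,830.77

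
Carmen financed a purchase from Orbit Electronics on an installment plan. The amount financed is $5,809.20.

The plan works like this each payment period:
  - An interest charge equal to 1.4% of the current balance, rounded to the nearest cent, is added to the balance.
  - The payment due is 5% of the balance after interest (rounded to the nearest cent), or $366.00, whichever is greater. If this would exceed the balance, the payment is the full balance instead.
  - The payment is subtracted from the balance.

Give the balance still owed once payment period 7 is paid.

$3,730.82

Payment period 1: opening $5,809.20; interest $81.33 → $5,890.53; payment $366.00; balance $5,524.53
Payment period 2: opening $5,524.53; interest $77.34 → $5,601.87; payment $366.00; balance $5,235.87
Payment period 3: opening $5,235.87; interest $73.30 → $5,309.17; payment $366.00; balance $4,943.17
Payment period 4: opening $4,943.17; interest $69.20 → $5,012.37; payment $366.00; balance $4,646.37
Payment period 5: opening $4,646.37; interest $65.05 → $4,711.42; payment $366.00; balance $4,345.42
Payment period 6: opening $4,345.42; interest $60.84 → $4,406.26; payment $366.00; balance $4,040.26
Payment period 7: opening $4,040.26; interest $56.56 → $4,096.82; payment $366.00; balance $3,730.82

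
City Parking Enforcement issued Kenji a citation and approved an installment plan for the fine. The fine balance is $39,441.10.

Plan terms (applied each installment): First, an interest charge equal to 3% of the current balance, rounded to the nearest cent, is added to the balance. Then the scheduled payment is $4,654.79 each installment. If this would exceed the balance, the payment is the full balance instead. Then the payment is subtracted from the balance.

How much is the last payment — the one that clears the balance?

Installment 1: opening $39,441.10; interest $1,183.23 → $40,624.33; payment $4,654.79; balance $35,969.54
Installment 2: opening $35,969.54; interest $1,079.09 → $37,048.63; payment $4,654.79; balance $32,393.84
Installment 3: opening $32,393.84; interest $971.82 → $33,365.66; payment $4,654.79; balance $28,710.87
Installment 4: opening $28,710.87; interest $861.33 → $29,572.20; payment $4,654.79; balance $24,917.41
Installment 5: opening $24,917.41; interest $747.52 → $25,664.93; payment $4,654.79; balance $21,010.14
Installment 6: opening $21,010.14; interest $630.30 → $21,640.44; payment $4,654.79; balance $16,985.65
Installment 7: opening $16,985.65; interest $509.57 → $17,495.22; payment $4,654.79; balance $12,840.43
Installment 8: opening $12,840.43; interest $385.21 → $13,225.64; payment $4,654.79; balance $8,570.85
Installment 9: opening $8,570.85; interest $257.13 → $8,827.98; payment $4,654.79; balance $4,173.19
Installment 10: opening $4,173.19; interest $125.20 → $4,298.39; payment $4,298.39; balance $0.00

$4,298.39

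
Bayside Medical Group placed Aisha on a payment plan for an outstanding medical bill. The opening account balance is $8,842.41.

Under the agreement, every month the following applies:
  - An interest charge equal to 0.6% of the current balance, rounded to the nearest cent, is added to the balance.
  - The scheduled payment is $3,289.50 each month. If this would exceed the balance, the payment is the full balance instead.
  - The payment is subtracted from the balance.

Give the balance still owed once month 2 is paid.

# | Opening | Interest | Payment | End bal
1 | $8,842.41 | $53.05 | $3,289.50 | $5,605.96
2 | $5,605.96 | $33.64 | $3,289.50 | $2,350.10

$2,350.10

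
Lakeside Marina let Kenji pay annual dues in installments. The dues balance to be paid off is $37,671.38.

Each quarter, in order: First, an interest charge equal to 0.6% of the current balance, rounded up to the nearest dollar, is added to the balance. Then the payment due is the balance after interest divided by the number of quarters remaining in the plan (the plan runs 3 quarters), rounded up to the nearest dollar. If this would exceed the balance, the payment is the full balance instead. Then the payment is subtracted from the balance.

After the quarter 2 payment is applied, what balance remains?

$12,708.38

Quarter 1: $37,671.38 +$227.00 interest = $37,898.38; pay $12,633.00 → $25,265.38
Quarter 2: $25,265.38 +$152.00 interest = $25,417.38; pay $12,709.00 → $12,708.38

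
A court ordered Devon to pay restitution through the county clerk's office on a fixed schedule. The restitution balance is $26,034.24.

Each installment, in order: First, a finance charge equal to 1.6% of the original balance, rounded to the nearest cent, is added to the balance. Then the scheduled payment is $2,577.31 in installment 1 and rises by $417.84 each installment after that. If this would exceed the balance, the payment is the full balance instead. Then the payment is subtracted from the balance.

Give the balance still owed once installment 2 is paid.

Installment 1: opening $26,034.24; interest $416.55 → $26,450.79; payment $2,577.31; balance $23,873.48
Installment 2: opening $23,873.48; interest $416.55 → $24,290.03; payment $2,995.15; balance $21,294.88

$21,294.88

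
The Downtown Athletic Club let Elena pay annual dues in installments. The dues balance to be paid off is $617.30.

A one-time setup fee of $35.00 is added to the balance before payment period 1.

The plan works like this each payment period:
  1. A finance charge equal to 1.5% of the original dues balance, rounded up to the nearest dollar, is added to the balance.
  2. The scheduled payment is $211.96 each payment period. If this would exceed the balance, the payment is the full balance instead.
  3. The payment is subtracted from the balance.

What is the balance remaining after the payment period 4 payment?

$0.00

Payment period 1: $652.30 +$10.00 interest = $662.30; pay $211.96 → $450.34
Payment period 2: $450.34 +$10.00 interest = $460.34; pay $211.96 → $248.38
Payment period 3: $248.38 +$10.00 interest = $258.38; pay $211.96 → $46.42
Payment period 4: $46.42 +$10.00 interest = $56.42; pay $56.42 → $0.00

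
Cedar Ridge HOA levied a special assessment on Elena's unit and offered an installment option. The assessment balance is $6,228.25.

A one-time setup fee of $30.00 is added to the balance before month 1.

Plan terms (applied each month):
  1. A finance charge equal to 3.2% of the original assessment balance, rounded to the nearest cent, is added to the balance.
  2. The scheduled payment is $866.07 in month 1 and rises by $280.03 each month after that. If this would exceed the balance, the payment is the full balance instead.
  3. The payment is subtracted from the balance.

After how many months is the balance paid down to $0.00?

# | Opening | Interest | Payment | End bal
1 | $6,258.25 | $199.30 | $866.07 | $5,591.48
2 | $5,591.48 | $199.30 | $1,146.10 | $4,644.68
3 | $4,644.68 | $199.30 | $1,426.13 | $3,417.85
4 | $3,417.85 | $199.30 | $1,706.16 | $1,910.99
5 | $1,910.99 | $199.30 | $1,986.19 | $124.10
6 | $124.10 | $199.30 | $323.40 | $0.00
Balance reaches $0.00 in month 6.

6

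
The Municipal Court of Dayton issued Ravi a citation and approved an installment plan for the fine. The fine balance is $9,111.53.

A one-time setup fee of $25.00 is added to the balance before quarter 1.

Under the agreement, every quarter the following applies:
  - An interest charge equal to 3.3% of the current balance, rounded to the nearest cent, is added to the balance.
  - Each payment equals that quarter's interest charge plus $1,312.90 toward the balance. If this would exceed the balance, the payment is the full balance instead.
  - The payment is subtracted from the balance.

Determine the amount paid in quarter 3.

# | Opening | Interest | Payment | End bal
1 | $9,136.53 | $301.51 | $1,614.41 | $7,823.63
2 | $7,823.63 | $258.18 | $1,571.08 | $6,510.73
3 | $6,510.73 | $214.85 | $1,527.75 | $5,197.83

$1,527.75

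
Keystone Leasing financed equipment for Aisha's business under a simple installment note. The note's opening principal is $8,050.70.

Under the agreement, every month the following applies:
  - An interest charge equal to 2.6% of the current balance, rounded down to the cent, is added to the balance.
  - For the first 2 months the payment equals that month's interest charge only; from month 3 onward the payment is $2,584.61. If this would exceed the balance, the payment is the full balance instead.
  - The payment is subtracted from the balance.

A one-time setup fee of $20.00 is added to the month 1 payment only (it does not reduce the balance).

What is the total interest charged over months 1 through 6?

# | Opening | Interest | Payment | Fee | End bal
1 | $8,050.70 | $209.31 | $209.31 | $20.00 | $8,050.70
2 | $8,050.70 | $209.31 | $209.31 | — | $8,050.70
3 | $8,050.70 | $209.31 | $2,584.61 | — | $5,675.40
4 | $5,675.40 | $147.56 | $2,584.61 | — | $3,238.35
5 | $3,238.35 | $84.19 | $2,584.61 | — | $737.93
6 | $737.93 | $19.18 | $757.11 | — | $0.00
Total interest: $209.31 + $209.31 + $209.31 + $147.56 + $84.19 + $19.18 = $878.86

$878.86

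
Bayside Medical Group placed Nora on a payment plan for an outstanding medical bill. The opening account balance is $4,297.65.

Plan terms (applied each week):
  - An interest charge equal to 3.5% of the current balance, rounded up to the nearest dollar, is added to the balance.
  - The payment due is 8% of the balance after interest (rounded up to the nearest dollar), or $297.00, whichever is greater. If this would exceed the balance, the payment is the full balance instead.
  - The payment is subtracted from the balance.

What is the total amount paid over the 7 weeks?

Week 1: $4,297.65 +$151.00 interest = $4,448.65; pay $356.00 → $4,092.65
Week 2: $4,092.65 +$144.00 interest = $4,236.65; pay $339.00 → $3,897.65
Week 3: $3,897.65 +$137.00 interest = $4,034.65; pay $323.00 → $3,711.65
Week 4: $3,711.65 +$130.00 interest = $3,841.65; pay $308.00 → $3,533.65
Week 5: $3,533.65 +$124.00 interest = $3,657.65; pay $297.00 → $3,360.65
Week 6: $3,360.65 +$118.00 interest = $3,478.65; pay $297.00 → $3,181.65
Week 7: $3,181.65 +$112.00 interest = $3,293.65; pay $297.00 → $2,996.65
Total paid: $2,217.00

$2,217.00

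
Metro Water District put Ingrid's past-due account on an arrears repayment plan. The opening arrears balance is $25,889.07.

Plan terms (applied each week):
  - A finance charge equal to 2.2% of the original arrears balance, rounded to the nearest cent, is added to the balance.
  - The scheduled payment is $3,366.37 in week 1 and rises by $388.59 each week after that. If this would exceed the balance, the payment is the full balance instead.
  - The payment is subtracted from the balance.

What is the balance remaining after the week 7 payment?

$0.00

Week 1: $25,889.07 +$569.56 interest = $26,458.63; pay $3,366.37 → $23,092.26
Week 2: $23,092.26 +$569.56 interest = $23,661.82; pay $3,754.96 → $19,906.86
Week 3: $19,906.86 +$569.56 interest = $20,476.42; pay $4,143.55 → $16,332.87
Week 4: $16,332.87 +$569.56 interest = $16,902.43; pay $4,532.14 → $12,370.29
Week 5: $12,370.29 +$569.56 interest = $12,939.85; pay $4,920.73 → $8,019.12
Week 6: $8,019.12 +$569.56 interest = $8,588.68; pay $5,309.32 → $3,279.36
Week 7: $3,279.36 +$569.56 interest = $3,848.92; pay $3,848.92 → $0.00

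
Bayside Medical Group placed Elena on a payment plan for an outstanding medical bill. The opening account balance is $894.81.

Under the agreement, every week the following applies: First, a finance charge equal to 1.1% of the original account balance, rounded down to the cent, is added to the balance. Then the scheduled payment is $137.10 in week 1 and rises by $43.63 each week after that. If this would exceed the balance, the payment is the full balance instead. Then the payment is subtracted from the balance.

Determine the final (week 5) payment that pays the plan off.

$133.83

Week 1: opening $894.81; interest $9.84 → $904.65; payment $137.10; balance $767.55
Week 2: opening $767.55; interest $9.84 → $777.39; payment $180.73; balance $596.66
Week 3: opening $596.66; interest $9.84 → $606.50; payment $224.36; balance $382.14
Week 4: opening $382.14; interest $9.84 → $391.98; payment $267.99; balance $123.99
Week 5: opening $123.99; interest $9.84 → $133.83; payment $133.83; balance $0.00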